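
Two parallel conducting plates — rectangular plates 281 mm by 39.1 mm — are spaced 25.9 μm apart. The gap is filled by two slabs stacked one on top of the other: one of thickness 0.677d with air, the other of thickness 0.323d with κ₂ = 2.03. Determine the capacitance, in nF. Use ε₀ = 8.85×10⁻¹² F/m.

A = 281 × 39.1 mm² = 1.10×10⁻² m².
Stacked slabs ⇒ two capacitors in series, each with the full plate area.
C₁ = κ₁ε₀A/d₁ = 1.00 × 8.85×10⁻¹² × 1.10×10⁻² / 1.75×10⁻⁵ = 5.55×10⁻⁹ F.
C₂ = κ₂ε₀A/d₂ = 2.03 × 8.85×10⁻¹² × 1.10×10⁻² / 8.37×10⁻⁶ = 2.36×10⁻⁸ F.
C = (1/C₁ + 1/C₂)⁻¹ = 4.49×10⁻⁹ F.

4.49 nF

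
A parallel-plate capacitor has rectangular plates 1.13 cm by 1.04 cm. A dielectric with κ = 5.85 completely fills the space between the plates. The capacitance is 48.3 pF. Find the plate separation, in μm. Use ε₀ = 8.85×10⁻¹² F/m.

A = 1.13 × 1.04 cm² = 1.18×10⁻⁴ m².
d = κε₀A/C = 5.85 × 8.85×10⁻¹² × 1.18×10⁻⁴ / 4.83×10⁻¹¹ = 1.26×10⁻⁴ m.

126 μm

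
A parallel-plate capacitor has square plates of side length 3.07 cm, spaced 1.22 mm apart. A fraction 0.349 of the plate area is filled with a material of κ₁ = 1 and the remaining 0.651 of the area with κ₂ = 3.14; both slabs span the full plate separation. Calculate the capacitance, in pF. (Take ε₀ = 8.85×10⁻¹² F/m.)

C ≈ 16.4 pF

A = (3.07 cm)² = 9.42×10⁻⁴ m².
Side-by-side slabs ⇒ two capacitors in parallel, each spanning the full gap.
C₁ = κ₁ε₀A₁/d = 1.00 × 8.85×10⁻¹² × 3.29×10⁻⁴ / 1.22×10⁻³ = 2.39×10⁻¹² F.
C₂ = κ₂ε₀A₂/d = 3.14 × 8.85×10⁻¹² × 6.14×10⁻⁴ / 1.22×10⁻³ = 1.40×10⁻¹¹ F.
C = C₁ + C₂ = 1.64×10⁻¹¹ F.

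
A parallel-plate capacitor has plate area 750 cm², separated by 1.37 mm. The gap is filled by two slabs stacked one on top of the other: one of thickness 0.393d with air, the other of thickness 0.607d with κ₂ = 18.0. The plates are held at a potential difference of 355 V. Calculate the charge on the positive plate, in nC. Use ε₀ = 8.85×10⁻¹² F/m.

Q ≈ 403 nC

A = 750 cm² = 7.50×10⁻² m².
Stacked slabs ⇒ two capacitors in series, each with the full plate area.
C₁ = κ₁ε₀A/d₁ = 1.00 × 8.85×10⁻¹² × 7.50×10⁻² / 5.38×10⁻⁴ = 1.23×10⁻⁹ F.
C₂ = κ₂ε₀A/d₂ = 18.0 × 8.85×10⁻¹² × 7.50×10⁻² / 8.32×10⁻⁴ = 1.44×10⁻⁸ F.
C = (1/C₁ + 1/C₂)⁻¹ = 1.14×10⁻⁹ F.
Q = CV = 1.14×10⁻⁹ × 355 = 4.03×10⁻⁷ C.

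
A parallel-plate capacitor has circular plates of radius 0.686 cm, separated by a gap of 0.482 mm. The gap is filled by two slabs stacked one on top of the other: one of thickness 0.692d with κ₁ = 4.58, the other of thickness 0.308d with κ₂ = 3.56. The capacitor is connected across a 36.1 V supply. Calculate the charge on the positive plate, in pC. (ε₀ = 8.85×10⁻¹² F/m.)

A = π(0.686 cm)² = 1.48×10⁻⁴ m².
Stacked slabs ⇒ two capacitors in series, each with the full plate area.
C₁ = κ₁ε₀A/d₁ = 4.58 × 8.85×10⁻¹² × 1.48×10⁻⁴ / 3.34×10⁻⁴ = 1.80×10⁻¹¹ F.
C₂ = κ₂ε₀A/d₂ = 3.56 × 8.85×10⁻¹² × 1.48×10⁻⁴ / 1.48×10⁻⁴ = 3.14×10⁻¹¹ F.
C = (1/C₁ + 1/C₂)⁻¹ = 1.14×10⁻¹¹ F.
Q = CV = 1.14×10⁻¹¹ × 36.1 = 4.12×10⁻¹⁰ C.

Q ≈ 412 pC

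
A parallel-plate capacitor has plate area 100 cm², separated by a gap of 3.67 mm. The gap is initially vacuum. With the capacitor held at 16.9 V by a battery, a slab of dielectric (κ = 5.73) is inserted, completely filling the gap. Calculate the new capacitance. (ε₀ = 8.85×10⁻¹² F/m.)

C ≈ 138 pF

A = 100 cm² = 1.00×10⁻² m².
Initially C₁ = ε₀A/d = 8.85×10⁻¹² × 1.00×10⁻² / 3.67×10⁻³ = 2.41×10⁻¹¹ F.
C = κε₀A/d scales with κ, so C₂/C₁ = κ = 5.73.
C₂ = 5.73 × 2.41×10⁻¹¹ = 1.38×10⁻¹⁰ F.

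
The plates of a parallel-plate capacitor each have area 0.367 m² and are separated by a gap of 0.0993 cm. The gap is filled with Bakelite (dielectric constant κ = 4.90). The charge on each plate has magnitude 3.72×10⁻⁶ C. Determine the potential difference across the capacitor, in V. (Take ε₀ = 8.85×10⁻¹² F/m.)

V ≈ 232 V

C = κε₀A/d = 4.90 × 8.85×10⁻¹² × 0.367 / 9.93×10⁻⁴ = 1.60×10⁻⁸ F.
V = Q/C = 3.72×10⁻⁶ / 1.60×10⁻⁸ = 2.32×10² V.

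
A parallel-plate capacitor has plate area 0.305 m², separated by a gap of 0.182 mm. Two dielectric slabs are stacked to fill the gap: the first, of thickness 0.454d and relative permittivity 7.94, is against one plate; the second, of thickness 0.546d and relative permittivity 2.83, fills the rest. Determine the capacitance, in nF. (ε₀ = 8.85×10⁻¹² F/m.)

59.3 nF

Stacked slabs ⇒ two capacitors in series, each with the full plate area.
C₁ = κ₁ε₀A/d₁ = 7.94 × 8.85×10⁻¹² × 0.305 / 8.26×10⁻⁵ = 2.59×10⁻⁷ F.
C₂ = κ₂ε₀A/d₂ = 2.83 × 8.85×10⁻¹² × 0.305 / 9.94×10⁻⁵ = 7.69×10⁻⁸ F.
C = (1/C₁ + 1/C₂)⁻¹ = 5.93×10⁻⁸ F.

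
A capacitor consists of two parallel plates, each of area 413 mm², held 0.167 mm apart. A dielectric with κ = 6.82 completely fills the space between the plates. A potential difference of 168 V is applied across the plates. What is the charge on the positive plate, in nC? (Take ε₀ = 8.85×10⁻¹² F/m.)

A = 413 mm² = 4.13×10⁻⁴ m².
C = κε₀A/d = 6.82 × 8.85×10⁻¹² × 4.13×10⁻⁴ / 1.67×10⁻⁴ = 1.49×10⁻¹⁰ F.
Q = CV = 1.49×10⁻¹⁰ × 168 = 2.51×10⁻⁸ C.

Q ≈ 25.1 nC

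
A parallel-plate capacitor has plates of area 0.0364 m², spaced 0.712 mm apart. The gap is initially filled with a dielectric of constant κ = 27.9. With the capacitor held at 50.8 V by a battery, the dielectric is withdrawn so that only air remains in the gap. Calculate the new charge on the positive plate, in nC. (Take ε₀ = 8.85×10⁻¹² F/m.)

Initially C₁ = κε₀A/d = 27.9 × 8.85×10⁻¹² × 3.64×10⁻² / 7.12×10⁻⁴ = 1.26×10⁻⁸ F.
Q₁ = 6.41×10⁻⁷ C.
Battery connected ⇒ V is held fixed. C₂ = 0.0358 C₁ and Q = CV, so Q₂/Q₁ = C₂/C₁ = 0.0358.
Q₂ = 0.0358 × 6.41×10⁻⁷ = 2.30×10⁻⁸ C.

Q ≈ 23.0 nC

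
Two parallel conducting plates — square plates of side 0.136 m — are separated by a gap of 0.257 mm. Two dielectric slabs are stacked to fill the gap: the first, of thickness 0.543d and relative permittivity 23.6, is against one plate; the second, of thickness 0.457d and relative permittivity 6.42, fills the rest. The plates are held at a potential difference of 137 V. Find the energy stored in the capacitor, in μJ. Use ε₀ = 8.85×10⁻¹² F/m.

A = (0.136 m)² = 1.85×10⁻² m².
Stacked slabs ⇒ two capacitors in series, each with the full plate area.
C₁ = κ₁ε₀A/d₁ = 23.6 × 8.85×10⁻¹² × 1.85×10⁻² / 1.40×10⁻⁴ = 2.77×10⁻⁸ F.
C₂ = κ₂ε₀A/d₂ = 6.42 × 8.85×10⁻¹² × 1.85×10⁻² / 1.17×10⁻⁴ = 8.95×10⁻⁹ F.
C = (1/C₁ + 1/C₂)⁻¹ = 6.76×10⁻⁹ F.
U = ½CV² = ½ × 6.76×10⁻⁹ × (137)² = 6.35×10⁻⁵ J.

U ≈ 63.5 μJ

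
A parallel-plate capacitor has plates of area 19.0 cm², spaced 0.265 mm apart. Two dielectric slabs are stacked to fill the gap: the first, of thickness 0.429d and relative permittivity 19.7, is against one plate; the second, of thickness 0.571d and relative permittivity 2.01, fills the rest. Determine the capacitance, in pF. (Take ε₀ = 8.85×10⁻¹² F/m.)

A = 19.0 cm² = 1.90×10⁻³ m².
Stacked slabs ⇒ two capacitors in series, each with the full plate area.
C₁ = κ₁ε₀A/d₁ = 19.7 × 8.85×10⁻¹² × 1.90×10⁻³ / 1.14×10⁻⁴ = 2.91×10⁻⁹ F.
C₂ = κ₂ε₀A/d₂ = 2.01 × 8.85×10⁻¹² × 1.90×10⁻³ / 1.51×10⁻⁴ = 2.23×10⁻¹⁰ F.
C = (1/C₁ + 1/C₂)⁻¹ = 2.07×10⁻¹⁰ F.

C ≈ 207 pF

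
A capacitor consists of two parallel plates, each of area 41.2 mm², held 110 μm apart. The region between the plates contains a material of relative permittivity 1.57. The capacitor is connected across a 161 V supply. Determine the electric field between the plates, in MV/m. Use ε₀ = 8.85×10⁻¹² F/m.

E = V/d = 161 / 1.10×10⁻⁴ = 1.46×10⁶ V/m.

E ≈ 1.46 MV/m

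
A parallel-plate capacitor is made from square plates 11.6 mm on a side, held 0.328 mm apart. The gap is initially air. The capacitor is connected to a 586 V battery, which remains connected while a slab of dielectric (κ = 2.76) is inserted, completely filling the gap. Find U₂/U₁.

Battery connected ⇒ V is held fixed.
C₂ = 2.76 C₁ and U = ½CV², so U₂/U₁ = C₂/C₁ = 2.76.

U₂/U₁ ≈ 2.76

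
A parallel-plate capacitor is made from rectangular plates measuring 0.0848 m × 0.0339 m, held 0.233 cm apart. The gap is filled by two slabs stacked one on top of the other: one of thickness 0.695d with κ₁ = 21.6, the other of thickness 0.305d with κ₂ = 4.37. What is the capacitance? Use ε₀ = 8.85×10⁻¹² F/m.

A = 0.0848 × 0.0339 m² = 2.87×10⁻³ m².
Stacked slabs ⇒ two capacitors in series, each with the full plate area.
C₁ = κ₁ε₀A/d₁ = 21.6 × 8.85×10⁻¹² × 2.87×10⁻³ / 1.62×10⁻³ = 3.39×10⁻¹⁰ F.
C₂ = κ₂ε₀A/d₂ = 4.37 × 8.85×10⁻¹² × 2.87×10⁻³ / 7.11×10⁻⁴ = 1.56×10⁻¹⁰ F.
C = (1/C₁ + 1/C₂)⁻¹ = 1.07×10⁻¹⁰ F.

107 pF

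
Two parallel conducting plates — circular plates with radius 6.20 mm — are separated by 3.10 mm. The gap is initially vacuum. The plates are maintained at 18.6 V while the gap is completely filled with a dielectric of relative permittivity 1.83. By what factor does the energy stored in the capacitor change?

1.83

Battery connected ⇒ V is held fixed.
C₂ = 1.83 C₁ and U = ½CV², so U₂/U₁ = C₂/C₁ = 1.83.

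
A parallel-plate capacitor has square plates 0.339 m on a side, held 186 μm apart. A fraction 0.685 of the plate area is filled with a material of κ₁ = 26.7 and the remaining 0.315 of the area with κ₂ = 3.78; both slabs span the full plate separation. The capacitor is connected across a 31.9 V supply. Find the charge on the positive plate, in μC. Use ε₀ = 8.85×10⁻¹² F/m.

3.40 μC

A = (0.339 m)² = 0.115 m².
Side-by-side slabs ⇒ two capacitors in parallel, each spanning the full gap.
C₁ = κ₁ε₀A₁/d = 26.7 × 8.85×10⁻¹² × 7.87×10⁻² / 1.86×10⁻⁴ = 1.00×10⁻⁷ F.
C₂ = κ₂ε₀A₂/d = 3.78 × 8.85×10⁻¹² × 3.62×10⁻² / 1.86×10⁻⁴ = 6.51×10⁻⁹ F.
C = C₁ + C₂ = 1.07×10⁻⁷ F.
Q = CV = 1.07×10⁻⁷ × 31.9 = 3.40×10⁻⁶ C.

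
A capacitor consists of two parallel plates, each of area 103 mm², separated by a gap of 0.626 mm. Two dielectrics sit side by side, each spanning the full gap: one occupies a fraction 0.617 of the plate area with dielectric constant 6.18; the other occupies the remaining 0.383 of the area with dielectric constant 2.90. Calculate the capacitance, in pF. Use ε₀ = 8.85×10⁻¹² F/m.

7.17 pF

A = 103 mm² = 1.03×10⁻⁴ m².
Side-by-side slabs ⇒ two capacitors in parallel, each spanning the full gap.
C₁ = κ₁ε₀A₁/d = 6.18 × 8.85×10⁻¹² × 6.36×10⁻⁵ / 6.26×10⁻⁴ = 5.55×10⁻¹² F.
C₂ = κ₂ε₀A₂/d = 2.90 × 8.85×10⁻¹² × 3.94×10⁻⁵ / 6.26×10⁻⁴ = 1.62×10⁻¹² F.
C = C₁ + C₂ = 7.17×10⁻¹² F.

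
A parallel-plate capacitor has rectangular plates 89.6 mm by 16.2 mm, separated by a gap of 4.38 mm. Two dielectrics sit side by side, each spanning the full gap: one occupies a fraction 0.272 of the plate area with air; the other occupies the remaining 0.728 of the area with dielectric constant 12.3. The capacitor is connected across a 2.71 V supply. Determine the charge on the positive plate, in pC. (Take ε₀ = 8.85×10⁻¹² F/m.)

Q ≈ 73.3 pC

A = 89.6 × 16.2 mm² = 1.45×10⁻³ m².
Side-by-side slabs ⇒ two capacitors in parallel, each spanning the full gap.
C₁ = κ₁ε₀A₁/d = 1.00 × 8.85×10⁻¹² × 3.95×10⁻⁴ / 4.38×10⁻³ = 7.98×10⁻¹³ F.
C₂ = κ₂ε₀A₂/d = 12.3 × 8.85×10⁻¹² × 1.06×10⁻³ / 4.38×10⁻³ = 2.63×10⁻¹¹ F.
C = C₁ + C₂ = 2.71×10⁻¹¹ F.
Q = CV = 2.71×10⁻¹¹ × 2.71 = 7.33×10⁻¹¹ C.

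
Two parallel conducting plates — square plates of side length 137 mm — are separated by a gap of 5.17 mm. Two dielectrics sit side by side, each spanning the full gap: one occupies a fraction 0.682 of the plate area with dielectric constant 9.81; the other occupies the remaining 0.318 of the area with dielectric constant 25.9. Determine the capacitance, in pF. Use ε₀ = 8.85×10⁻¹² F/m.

A = (137 mm)² = 1.88×10⁻² m².
Side-by-side slabs ⇒ two capacitors in parallel, each spanning the full gap.
C₁ = κ₁ε₀A₁/d = 9.81 × 8.85×10⁻¹² × 1.28×10⁻² / 5.17×10⁻³ = 2.15×10⁻¹⁰ F.
C₂ = κ₂ε₀A₂/d = 25.9 × 8.85×10⁻¹² × 5.97×10⁻³ / 5.17×10⁻³ = 2.65×10⁻¹⁰ F.
C = C₁ + C₂ = 4.80×10⁻¹⁰ F.

C ≈ 480 pF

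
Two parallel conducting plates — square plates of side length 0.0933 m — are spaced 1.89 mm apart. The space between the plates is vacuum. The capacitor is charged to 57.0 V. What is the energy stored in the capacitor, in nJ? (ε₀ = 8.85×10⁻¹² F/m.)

A = (0.0933 m)² = 8.70×10⁻³ m².
C = ε₀A/d = 8.85×10⁻¹² × 8.70×10⁻³ / 1.89×10⁻³ = 4.08×10⁻¹¹ F.
U = ½CV² = ½ × 4.08×10⁻¹¹ × (57.0)² = 6.62×10⁻⁸ J.

66.2 nJ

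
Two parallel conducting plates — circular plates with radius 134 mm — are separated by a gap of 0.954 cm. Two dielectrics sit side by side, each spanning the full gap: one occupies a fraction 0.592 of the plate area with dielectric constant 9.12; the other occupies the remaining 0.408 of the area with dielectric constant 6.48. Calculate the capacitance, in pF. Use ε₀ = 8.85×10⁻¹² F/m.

421 pF

A = π(134 mm)² = 5.64×10⁻² m².
Side-by-side slabs ⇒ two capacitors in parallel, each spanning the full gap.
C₁ = κ₁ε₀A₁/d = 9.12 × 8.85×10⁻¹² × 3.34×10⁻² / 9.54×10⁻³ = 2.83×10⁻¹⁰ F.
C₂ = κ₂ε₀A₂/d = 6.48 × 8.85×10⁻¹² × 2.30×10⁻² / 9.54×10⁻³ = 1.38×10⁻¹⁰ F.
C = C₁ + C₂ = 4.21×10⁻¹⁰ F.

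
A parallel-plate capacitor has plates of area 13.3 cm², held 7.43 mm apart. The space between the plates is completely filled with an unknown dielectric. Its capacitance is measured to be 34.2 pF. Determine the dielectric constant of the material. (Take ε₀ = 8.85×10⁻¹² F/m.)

κ ≈ 21.6

A = 13.3 cm² = 1.33×10⁻³ m².
κ = Cd/(ε₀A) = 3.42×10⁻¹¹ × 7.43×10⁻³ / (8.85×10⁻¹² × 1.33×10⁻³) = 21.6.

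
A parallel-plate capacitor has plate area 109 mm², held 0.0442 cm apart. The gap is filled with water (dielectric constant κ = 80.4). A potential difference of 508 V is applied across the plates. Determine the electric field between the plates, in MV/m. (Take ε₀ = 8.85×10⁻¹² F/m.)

E = V/d = 508 / 4.42×10⁻⁴ = 1.15×10⁶ V/m.

E ≈ 1.15 MV/m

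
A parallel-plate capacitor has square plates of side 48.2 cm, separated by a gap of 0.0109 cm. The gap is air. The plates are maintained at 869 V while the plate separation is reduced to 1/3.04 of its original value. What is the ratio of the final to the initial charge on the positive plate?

Battery connected ⇒ V is held fixed.
C₂ = 3.04 C₁ and Q = CV, so Q₂/Q₁ = C₂/C₁ = 3.04.

3.04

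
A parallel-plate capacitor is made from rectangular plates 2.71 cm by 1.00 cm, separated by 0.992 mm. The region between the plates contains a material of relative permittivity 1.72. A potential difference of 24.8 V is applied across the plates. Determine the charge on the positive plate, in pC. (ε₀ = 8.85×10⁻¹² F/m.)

Q ≈ 103 pC

A = 2.71 × 1.00 cm² = 2.71×10⁻⁴ m².
C = κε₀A/d = 1.72 × 8.85×10⁻¹² × 2.71×10⁻⁴ / 9.92×10⁻⁴ = 4.16×10⁻¹² F.
Q = CV = 4.16×10⁻¹² × 24.8 = 1.03×10⁻¹⁰ C.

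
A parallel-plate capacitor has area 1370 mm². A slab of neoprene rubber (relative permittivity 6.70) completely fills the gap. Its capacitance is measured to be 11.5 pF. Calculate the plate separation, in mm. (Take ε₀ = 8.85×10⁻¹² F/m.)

A = 1370 mm² = 1.37×10⁻³ m².
d = κε₀A/C = 6.70 × 8.85×10⁻¹² × 1.37×10⁻³ / 1.15×10⁻¹¹ = 7.06×10⁻³ m.

d ≈ 7.06 mm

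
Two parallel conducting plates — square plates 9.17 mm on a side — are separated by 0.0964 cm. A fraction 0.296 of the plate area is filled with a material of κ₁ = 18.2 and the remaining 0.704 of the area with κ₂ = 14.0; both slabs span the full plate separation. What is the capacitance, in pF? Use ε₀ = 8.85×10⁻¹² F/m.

A = (9.17 mm)² = 8.41×10⁻⁵ m².
Side-by-side slabs ⇒ two capacitors in parallel, each spanning the full gap.
C₁ = κ₁ε₀A₁/d = 18.2 × 8.85×10⁻¹² × 2.49×10⁻⁵ / 9.64×10⁻⁴ = 4.16×10⁻¹² F.
C₂ = κ₂ε₀A₂/d = 14.0 × 8.85×10⁻¹² × 5.92×10⁻⁵ / 9.64×10⁻⁴ = 7.61×10⁻¹² F.
C = C₁ + C₂ = 1.18×10⁻¹¹ F.

C ≈ 11.8 pF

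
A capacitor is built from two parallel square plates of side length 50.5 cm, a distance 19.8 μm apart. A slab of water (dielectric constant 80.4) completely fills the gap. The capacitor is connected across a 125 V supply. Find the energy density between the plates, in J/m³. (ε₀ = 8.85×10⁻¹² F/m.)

1.42×10⁴ J/m³

E = V/d = 125 / 1.98×10⁻⁵ = 6.31×10⁶ V/m.
u = ½κε₀E² = ½ × 80.4 × 8.85×10⁻¹² × (6.31×10⁶)² = 1.42×10⁴ J/m³.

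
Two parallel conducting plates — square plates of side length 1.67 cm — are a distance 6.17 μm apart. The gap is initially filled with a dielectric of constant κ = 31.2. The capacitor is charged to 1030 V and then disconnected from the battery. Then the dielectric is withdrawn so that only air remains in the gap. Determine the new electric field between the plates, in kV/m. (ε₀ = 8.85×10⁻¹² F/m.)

A = (1.67 cm)² = 2.79×10⁻⁴ m².
Initially C₁ = κε₀A/d = 31.2 × 8.85×10⁻¹² × 2.79×10⁻⁴ / 6.17×10⁻⁶ = 1.25×10⁻⁸ F.
E₁ = 1.67×10⁸ V/m.
Isolated ⇒ Q is held fixed. V₂ = Q/C₂ = V₁/0.0321; E = V/d, so E₂/E₁ = (V₂/V₁)(d₁/d₂) = 31.2.
E₂ = 31.2 × 1.67×10⁸ = 5.21×10⁹ V/m.

E ≈ 5.21×10⁶ kV/m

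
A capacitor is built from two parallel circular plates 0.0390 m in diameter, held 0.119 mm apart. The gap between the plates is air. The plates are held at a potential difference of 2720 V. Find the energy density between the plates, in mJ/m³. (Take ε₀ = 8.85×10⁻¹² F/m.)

u ≈ 2.31×10⁶ mJ/m³

E = V/d = 2720 / 1.19×10⁻⁴ = 2.29×10⁷ V/m.
u = ½ε₀E² = ½ × 8.85×10⁻¹² × (2.29×10⁷)² = 2.31×10³ J/m³.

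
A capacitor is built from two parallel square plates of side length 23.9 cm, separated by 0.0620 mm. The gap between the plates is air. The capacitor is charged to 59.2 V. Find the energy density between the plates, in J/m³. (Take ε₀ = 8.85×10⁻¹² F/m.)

E = V/d = 59.2 / 6.20×10⁻⁵ = 9.55×10⁵ V/m.
u = ½ε₀E² = ½ × 8.85×10⁻¹² × (9.55×10⁵)² = 4.03 J/m³.

4.03 J/m³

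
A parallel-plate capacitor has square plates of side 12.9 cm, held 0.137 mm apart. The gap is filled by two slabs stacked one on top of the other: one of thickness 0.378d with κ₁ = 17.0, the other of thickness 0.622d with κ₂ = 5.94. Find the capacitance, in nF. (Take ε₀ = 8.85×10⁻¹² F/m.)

A = (12.9 cm)² = 1.66×10⁻² m².
Stacked slabs ⇒ two capacitors in series, each with the full plate area.
C₁ = κ₁ε₀A/d₁ = 17.0 × 8.85×10⁻¹² × 1.66×10⁻² / 5.18×10⁻⁵ = 4.83×10⁻⁸ F.
C₂ = κ₂ε₀A/d₂ = 5.94 × 8.85×10⁻¹² × 1.66×10⁻² / 8.52×10⁻⁵ = 1.03×10⁻⁸ F.
C = (1/C₁ + 1/C₂)⁻¹ = 8.47×10⁻⁹ F.

C ≈ 8.47 nF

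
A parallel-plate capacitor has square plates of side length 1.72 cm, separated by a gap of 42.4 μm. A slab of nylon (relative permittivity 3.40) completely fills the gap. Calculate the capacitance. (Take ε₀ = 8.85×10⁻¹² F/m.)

A = (1.72 cm)² = 2.96×10⁻⁴ m².
C = κε₀A/d = 3.40 × 8.85×10⁻¹² × 2.96×10⁻⁴ / 4.24×10⁻⁵ = 2.10×10⁻¹⁰ F.

210 pF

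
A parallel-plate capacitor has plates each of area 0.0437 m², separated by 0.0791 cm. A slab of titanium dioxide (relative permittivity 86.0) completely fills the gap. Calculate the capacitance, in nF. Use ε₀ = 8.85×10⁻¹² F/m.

C ≈ 42.0 nF

C = κε₀A/d = 86.0 × 8.85×10⁻¹² × 4.37×10⁻² / 7.91×10⁻⁴ = 4.20×10⁻⁸ F.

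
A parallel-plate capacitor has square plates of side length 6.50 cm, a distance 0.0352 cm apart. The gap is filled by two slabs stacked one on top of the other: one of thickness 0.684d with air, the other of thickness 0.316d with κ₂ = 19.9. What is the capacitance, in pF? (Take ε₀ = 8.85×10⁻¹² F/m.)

A = (6.50 cm)² = 4.23×10⁻³ m².
Stacked slabs ⇒ two capacitors in series, each with the full plate area.
C₁ = κ₁ε₀A/d₁ = 1.00 × 8.85×10⁻¹² × 4.23×10⁻³ / 2.41×10⁻⁴ = 1.55×10⁻¹⁰ F.
C₂ = κ₂ε₀A/d₂ = 19.9 × 8.85×10⁻¹² × 4.23×10⁻³ / 1.11×10⁻⁴ = 6.69×10⁻⁹ F.
C = (1/C₁ + 1/C₂)⁻¹ = 1.52×10⁻¹⁰ F.

C ≈ 152 pF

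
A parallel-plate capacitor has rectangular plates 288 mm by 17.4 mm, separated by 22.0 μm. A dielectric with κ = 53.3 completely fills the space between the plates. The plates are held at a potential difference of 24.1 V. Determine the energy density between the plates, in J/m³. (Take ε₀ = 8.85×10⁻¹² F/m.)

u ≈ 283 J/m³

E = V/d = 24.1 / 2.20×10⁻⁵ = 1.10×10⁶ V/m.
u = ½κε₀E² = ½ × 53.3 × 8.85×10⁻¹² × (1.10×10⁶)² = 2.83×10² J/m³.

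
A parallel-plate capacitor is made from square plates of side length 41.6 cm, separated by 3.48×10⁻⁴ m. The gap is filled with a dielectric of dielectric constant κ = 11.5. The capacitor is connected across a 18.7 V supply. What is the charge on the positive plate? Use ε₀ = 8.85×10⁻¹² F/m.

Q ≈ 0.946 μC

A = (41.6 cm)² = 0.173 m².
C = κε₀A/d = 11.5 × 8.85×10⁻¹² × 0.173 / 3.48×10⁻⁴ = 5.06×10⁻⁸ F.
Q = CV = 5.06×10⁻⁸ × 18.7 = 9.46×10⁻⁷ C.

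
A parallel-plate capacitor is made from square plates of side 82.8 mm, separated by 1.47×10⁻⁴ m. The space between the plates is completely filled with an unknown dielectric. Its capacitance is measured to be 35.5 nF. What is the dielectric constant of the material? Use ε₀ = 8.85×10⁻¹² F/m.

κ ≈ 86.0

A = (82.8 mm)² = 6.86×10⁻³ m².
κ = Cd/(ε₀A) = 3.55×10⁻⁸ × 1.47×10⁻⁴ / (8.85×10⁻¹² × 6.86×10⁻³) = 86.0.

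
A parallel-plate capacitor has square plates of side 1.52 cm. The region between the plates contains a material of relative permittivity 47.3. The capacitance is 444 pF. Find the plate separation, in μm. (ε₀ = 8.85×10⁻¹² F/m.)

d ≈ 218 μm

A = (1.52 cm)² = 2.31×10⁻⁴ m².
d = κε₀A/C = 47.3 × 8.85×10⁻¹² × 2.31×10⁻⁴ / 4.44×10⁻¹⁰ = 2.18×10⁻⁴ m.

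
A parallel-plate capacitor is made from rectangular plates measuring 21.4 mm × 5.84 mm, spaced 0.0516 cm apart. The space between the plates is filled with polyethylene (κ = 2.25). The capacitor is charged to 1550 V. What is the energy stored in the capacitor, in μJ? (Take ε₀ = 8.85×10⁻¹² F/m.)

A = 21.4 × 5.84 mm² = 1.25×10⁻⁴ m².
C = κε₀A/d = 2.25 × 8.85×10⁻¹² × 1.25×10⁻⁴ / 5.16×10⁻⁴ = 4.82×10⁻¹² F.
U = ½CV² = ½ × 4.82×10⁻¹² × (1550)² = 5.79×10⁻⁶ J.

U ≈ 5.79 μJ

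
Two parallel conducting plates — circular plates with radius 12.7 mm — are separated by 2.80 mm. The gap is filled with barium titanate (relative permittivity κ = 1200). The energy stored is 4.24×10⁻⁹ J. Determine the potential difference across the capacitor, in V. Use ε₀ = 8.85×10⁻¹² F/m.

V ≈ 2.10 V

A = π(12.7 mm)² = 5.07×10⁻⁴ m².
C = κε₀A/d = 1200 × 8.85×10⁻¹² × 5.07×10⁻⁴ / 2.80×10⁻³ = 1.92×10⁻⁹ F.
V = √(2U/C) = √(2 × 4.24×10⁻⁹ / 1.92×10⁻⁹) = 2.10 V.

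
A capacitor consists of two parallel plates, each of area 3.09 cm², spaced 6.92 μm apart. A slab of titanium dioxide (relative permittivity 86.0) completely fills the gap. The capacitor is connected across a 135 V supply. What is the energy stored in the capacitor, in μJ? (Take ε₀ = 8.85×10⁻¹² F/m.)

310 μJ

A = 3.09 cm² = 3.09×10⁻⁴ m².
C = κε₀A/d = 86.0 × 8.85×10⁻¹² × 3.09×10⁻⁴ / 6.92×10⁻⁶ = 3.40×10⁻⁸ F.
U = ½CV² = ½ × 3.40×10⁻⁸ × (135)² = 3.10×10⁻⁴ J.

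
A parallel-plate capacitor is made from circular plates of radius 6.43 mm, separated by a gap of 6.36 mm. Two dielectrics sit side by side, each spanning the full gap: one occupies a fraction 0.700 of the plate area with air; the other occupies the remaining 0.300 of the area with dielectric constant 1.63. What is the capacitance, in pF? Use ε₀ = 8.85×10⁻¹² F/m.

0.215 pF

A = π(6.43 mm)² = 1.30×10⁻⁴ m².
Side-by-side slabs ⇒ two capacitors in parallel, each spanning the full gap.
C₁ = κ₁ε₀A₁/d = 1.00 × 8.85×10⁻¹² × 9.09×10⁻⁵ / 6.36×10⁻³ = 1.27×10⁻¹³ F.
C₂ = κ₂ε₀A₂/d = 1.63 × 8.85×10⁻¹² × 3.90×10⁻⁵ / 6.36×10⁻³ = 8.84×10⁻¹⁴ F.
C = C₁ + C₂ = 2.15×10⁻¹³ F.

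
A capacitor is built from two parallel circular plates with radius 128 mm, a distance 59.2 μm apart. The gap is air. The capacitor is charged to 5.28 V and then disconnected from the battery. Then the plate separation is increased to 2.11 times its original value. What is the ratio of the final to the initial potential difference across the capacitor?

Isolated ⇒ Q is held fixed.
C₂ = 0.474 C₁ and V = Q/C, so V₂/V₁ = C₁/C₂ = 2.11.

2.11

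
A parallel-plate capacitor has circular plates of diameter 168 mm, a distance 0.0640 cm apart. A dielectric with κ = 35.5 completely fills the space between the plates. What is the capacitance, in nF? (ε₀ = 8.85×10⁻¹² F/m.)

A = π(168/2 mm)² = 2.22×10⁻² m².
C = κε₀A/d = 35.5 × 8.85×10⁻¹² × 2.22×10⁻² / 6.40×10⁻⁴ = 1.09×10⁻⁸ F.

10.9 nF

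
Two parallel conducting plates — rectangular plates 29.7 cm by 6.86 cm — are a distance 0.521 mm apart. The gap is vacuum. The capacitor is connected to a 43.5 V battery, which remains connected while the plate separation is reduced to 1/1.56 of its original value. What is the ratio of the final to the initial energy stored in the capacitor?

Battery connected ⇒ V is held fixed.
C₂ = 1.56 C₁ and U = ½CV², so U₂/U₁ = C₂/C₁ = 1.56.

1.56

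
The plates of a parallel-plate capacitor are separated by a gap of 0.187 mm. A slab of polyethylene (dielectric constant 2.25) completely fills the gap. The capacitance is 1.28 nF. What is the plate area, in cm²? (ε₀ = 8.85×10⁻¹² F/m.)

A = Cd/(κε₀) = 1.28×10⁻⁹ × 1.87×10⁻⁴ / (2.25 × 8.85×10⁻¹²) = 1.20×10⁻² m².

A ≈ 120 cm²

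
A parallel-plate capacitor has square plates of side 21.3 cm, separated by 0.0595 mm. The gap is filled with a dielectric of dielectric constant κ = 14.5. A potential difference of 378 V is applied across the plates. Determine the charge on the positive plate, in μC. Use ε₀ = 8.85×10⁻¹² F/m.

37.0 μC

A = (21.3 cm)² = 4.54×10⁻² m².
C = κε₀A/d = 14.5 × 8.85×10⁻¹² × 4.54×10⁻² / 5.95×10⁻⁵ = 9.78×10⁻⁸ F.
Q = CV = 9.78×10⁻⁸ × 378 = 3.70×10⁻⁵ C.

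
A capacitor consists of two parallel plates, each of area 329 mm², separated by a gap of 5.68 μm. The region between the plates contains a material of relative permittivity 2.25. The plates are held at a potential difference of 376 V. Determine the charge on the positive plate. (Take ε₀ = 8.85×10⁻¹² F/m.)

434 nC

A = 329 mm² = 3.29×10⁻⁴ m².
C = κε₀A/d = 2.25 × 8.85×10⁻¹² × 3.29×10⁻⁴ / 5.68×10⁻⁶ = 1.15×10⁻⁹ F.
Q = CV = 1.15×10⁻⁹ × 376 = 4.34×10⁻⁷ C.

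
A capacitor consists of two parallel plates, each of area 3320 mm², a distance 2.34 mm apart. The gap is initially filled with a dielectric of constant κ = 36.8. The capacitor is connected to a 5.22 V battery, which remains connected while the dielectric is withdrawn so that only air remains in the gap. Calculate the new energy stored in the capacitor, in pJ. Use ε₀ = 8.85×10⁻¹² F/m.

A = 3320 mm² = 3.32×10⁻³ m².
Initially C₁ = κε₀A/d = 36.8 × 8.85×10⁻¹² × 3.32×10⁻³ / 2.34×10⁻³ = 4.62×10⁻¹⁰ F.
U₁ = 6.30×10⁻⁹ J.
Battery connected ⇒ V is held fixed. C₂ = 0.0272 C₁ and U = ½CV², so U₂/U₁ = C₂/C₁ = 0.0272.
U₂ = 0.0272 × 6.30×10⁻⁹ = 1.71×10⁻¹⁰ J.

171 pJ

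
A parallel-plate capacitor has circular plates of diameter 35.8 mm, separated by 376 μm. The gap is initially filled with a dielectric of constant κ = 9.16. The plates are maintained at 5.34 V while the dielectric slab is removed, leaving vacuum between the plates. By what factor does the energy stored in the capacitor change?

Battery connected ⇒ V is held fixed.
C₂ = 0.109 C₁ and U = ½CV², so U₂/U₁ = C₂/C₁ = 0.109.

U₂/U₁ ≈ 0.109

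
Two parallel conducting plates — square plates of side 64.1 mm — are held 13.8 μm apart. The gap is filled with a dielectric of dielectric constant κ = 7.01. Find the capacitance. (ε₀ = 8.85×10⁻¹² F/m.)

A = (64.1 mm)² = 4.11×10⁻³ m².
C = κε₀A/d = 7.01 × 8.85×10⁻¹² × 4.11×10⁻³ / 1.38×10⁻⁵ = 1.85×10⁻⁸ F.

C ≈ 18.5 nF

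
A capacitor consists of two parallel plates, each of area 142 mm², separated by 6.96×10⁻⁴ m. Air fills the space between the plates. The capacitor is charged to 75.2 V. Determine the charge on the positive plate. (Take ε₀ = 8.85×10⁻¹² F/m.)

136 pC

A = 142 mm² = 1.42×10⁻⁴ m².
C = ε₀A/d = 8.85×10⁻¹² × 1.42×10⁻⁴ / 6.96×10⁻⁴ = 1.81×10⁻¹² F.
Q = CV = 1.81×10⁻¹² × 75.2 = 1.36×10⁻¹⁰ C.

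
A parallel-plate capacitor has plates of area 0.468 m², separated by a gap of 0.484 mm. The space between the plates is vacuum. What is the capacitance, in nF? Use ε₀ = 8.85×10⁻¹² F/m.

C ≈ 8.56 nF

C = ε₀A/d = 8.85×10⁻¹² × 0.468 / 4.84×10⁻⁴ = 8.56×10⁻⁹ F.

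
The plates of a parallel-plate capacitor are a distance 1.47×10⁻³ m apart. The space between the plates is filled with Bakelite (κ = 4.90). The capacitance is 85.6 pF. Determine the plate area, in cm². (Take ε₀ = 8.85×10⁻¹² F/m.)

A ≈ 29.0 cm²

A = Cd/(κε₀) = 8.56×10⁻¹¹ × 1.47×10⁻³ / (4.90 × 8.85×10⁻¹²) = 2.90×10⁻³ m².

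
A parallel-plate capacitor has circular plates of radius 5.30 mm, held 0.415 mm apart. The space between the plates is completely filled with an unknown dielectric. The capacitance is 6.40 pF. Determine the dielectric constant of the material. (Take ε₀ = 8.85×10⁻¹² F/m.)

A = π(5.30 mm)² = 8.82×10⁻⁵ m².
κ = Cd/(ε₀A) = 6.40×10⁻¹² × 4.15×10⁻⁴ / (8.85×10⁻¹² × 8.82×10⁻⁵) = 3.40.

3.40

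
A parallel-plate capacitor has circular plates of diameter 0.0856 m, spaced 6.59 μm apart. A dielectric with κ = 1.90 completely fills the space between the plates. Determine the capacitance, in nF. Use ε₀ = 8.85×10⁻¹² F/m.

14.7 nF

A = π(0.0856/2 m)² = 5.75×10⁻³ m².
C = κε₀A/d = 1.90 × 8.85×10⁻¹² × 5.75×10⁻³ / 6.59×10⁻⁶ = 1.47×10⁻⁸ F.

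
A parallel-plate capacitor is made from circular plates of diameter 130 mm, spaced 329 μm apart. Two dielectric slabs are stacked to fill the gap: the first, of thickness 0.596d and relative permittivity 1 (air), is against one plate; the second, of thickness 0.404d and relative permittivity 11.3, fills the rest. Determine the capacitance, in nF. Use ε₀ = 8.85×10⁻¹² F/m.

C ≈ 0.565 nF

A = π(130/2 mm)² = 1.33×10⁻² m².
Stacked slabs ⇒ two capacitors in series, each with the full plate area.
C₁ = κ₁ε₀A/d₁ = 1.00 × 8.85×10⁻¹² × 1.33×10⁻² / 1.96×10⁻⁴ = 5.99×10⁻¹⁰ F.
C₂ = κ₂ε₀A/d₂ = 11.3 × 8.85×10⁻¹² × 1.33×10⁻² / 1.33×10⁻⁴ = 9.99×10⁻⁹ F.
C = (1/C₁ + 1/C₂)⁻¹ = 5.65×10⁻¹⁰ F.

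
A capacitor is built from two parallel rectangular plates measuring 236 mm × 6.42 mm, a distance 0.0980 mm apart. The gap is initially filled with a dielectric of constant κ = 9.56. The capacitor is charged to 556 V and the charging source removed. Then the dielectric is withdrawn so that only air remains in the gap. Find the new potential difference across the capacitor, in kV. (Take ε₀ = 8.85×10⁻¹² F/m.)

V ≈ 5.32 kV

A = 236 × 6.42 mm² = 1.52×10⁻³ m².
Initially C₁ = κε₀A/d = 9.56 × 8.85×10⁻¹² × 1.52×10⁻³ / 9.80×10⁻⁵ = 1.31×10⁻⁹ F.
V₁ = 5.56×10² V.
Isolated ⇒ Q is held fixed. C₂ = 0.105 C₁ and V = Q/C, so V₂/V₁ = C₁/C₂ = 9.56.
V₂ = 9.56 × 5.56×10² = 5.32×10³ V.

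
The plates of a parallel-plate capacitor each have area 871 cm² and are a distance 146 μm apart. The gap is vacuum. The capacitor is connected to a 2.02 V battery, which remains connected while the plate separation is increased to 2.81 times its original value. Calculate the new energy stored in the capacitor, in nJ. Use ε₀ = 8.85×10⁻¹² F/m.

A = 871 cm² = 8.71×10⁻² m².
Initially C₁ = ε₀A/d = 8.85×10⁻¹² × 8.71×10⁻² / 1.46×10⁻⁴ = 5.28×10⁻⁹ F.
U₁ = 1.08×10⁻⁸ J.
Battery connected ⇒ V is held fixed. C₂ = 0.356 C₁ and U = ½CV², so U₂/U₁ = C₂/C₁ = 0.356.
U₂ = 0.356 × 1.08×10⁻⁸ = 3.83×10⁻⁹ J.

3.83 nJ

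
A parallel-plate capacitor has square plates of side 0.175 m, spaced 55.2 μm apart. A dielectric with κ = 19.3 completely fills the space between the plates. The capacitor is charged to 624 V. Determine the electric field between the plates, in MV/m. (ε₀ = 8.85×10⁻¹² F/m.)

E = V/d = 624 / 5.52×10⁻⁵ = 1.13×10⁷ V/m.

E ≈ 11.3 MV/m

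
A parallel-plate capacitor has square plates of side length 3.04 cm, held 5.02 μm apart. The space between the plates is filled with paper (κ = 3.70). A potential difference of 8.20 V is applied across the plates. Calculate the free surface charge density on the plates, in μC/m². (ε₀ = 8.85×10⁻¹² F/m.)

σ ≈ 53.5 μC/m²

A = (3.04 cm)² = 9.24×10⁻⁴ m².
C = κε₀A/d = 3.70 × 8.85×10⁻¹² × 9.24×10⁻⁴ / 5.02×10⁻⁶ = 6.03×10⁻⁹ F.
σ = Q/A = CV/A = 6.03×10⁻⁹ × 8.20 / 9.24×10⁻⁴ = 5.35×10⁻⁵ C/m².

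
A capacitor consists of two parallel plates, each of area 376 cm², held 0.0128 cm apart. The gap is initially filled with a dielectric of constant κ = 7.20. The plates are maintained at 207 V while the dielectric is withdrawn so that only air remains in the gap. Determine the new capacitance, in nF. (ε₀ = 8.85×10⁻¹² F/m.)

A = 376 cm² = 3.76×10⁻² m².
Initially C₁ = κε₀A/d = 7.20 × 8.85×10⁻¹² × 3.76×10⁻² / 1.28×10⁻⁴ = 1.87×10⁻⁸ F.
C = κε₀A/d scales with κ, so C₂/C₁ = 1/κ = 1/7.20 = 0.139.
C₂ = 0.139 × 1.87×10⁻⁸ = 2.60×10⁻⁹ F.

2.60 nF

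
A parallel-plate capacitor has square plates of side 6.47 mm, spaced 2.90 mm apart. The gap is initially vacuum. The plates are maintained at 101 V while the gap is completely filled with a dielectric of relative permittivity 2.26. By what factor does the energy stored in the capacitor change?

Battery connected ⇒ V is held fixed.
C₂ = 2.26 C₁ and U = ½CV², so U₂/U₁ = C₂/C₁ = 2.26.

U₂/U₁ ≈ 2.26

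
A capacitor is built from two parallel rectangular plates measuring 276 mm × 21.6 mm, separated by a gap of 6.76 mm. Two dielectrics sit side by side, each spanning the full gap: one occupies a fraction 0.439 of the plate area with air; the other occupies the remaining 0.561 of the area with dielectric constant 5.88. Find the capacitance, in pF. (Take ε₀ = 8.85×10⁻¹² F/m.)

A = 276 × 21.6 mm² = 5.96×10⁻³ m².
Side-by-side slabs ⇒ two capacitors in parallel, each spanning the full gap.
C₁ = κ₁ε₀A₁/d = 1.00 × 8.85×10⁻¹² × 2.62×10⁻³ / 6.76×10⁻³ = 3.43×10⁻¹² F.
C₂ = κ₂ε₀A₂/d = 5.88 × 8.85×10⁻¹² × 3.34×10⁻³ / 6.76×10⁻³ = 2.57×10⁻¹¹ F.
C = C₁ + C₂ = 2.92×10⁻¹¹ F.

29.2 pF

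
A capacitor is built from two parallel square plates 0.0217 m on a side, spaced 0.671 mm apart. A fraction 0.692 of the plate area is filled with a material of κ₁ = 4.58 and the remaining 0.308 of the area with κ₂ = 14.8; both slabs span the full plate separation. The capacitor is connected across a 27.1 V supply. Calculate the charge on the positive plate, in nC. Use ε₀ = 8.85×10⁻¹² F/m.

A = (0.0217 m)² = 4.71×10⁻⁴ m².
Side-by-side slabs ⇒ two capacitors in parallel, each spanning the full gap.
C₁ = κ₁ε₀A₁/d = 4.58 × 8.85×10⁻¹² × 3.26×10⁻⁴ / 6.71×10⁻⁴ = 1.97×10⁻¹¹ F.
C₂ = κ₂ε₀A₂/d = 14.8 × 8.85×10⁻¹² × 1.45×10⁻⁴ / 6.71×10⁻⁴ = 2.83×10⁻¹¹ F.
C = C₁ + C₂ = 4.80×10⁻¹¹ F.
Q = CV = 4.80×10⁻¹¹ × 27.1 = 1.30×10⁻⁹ C.

1.30 nC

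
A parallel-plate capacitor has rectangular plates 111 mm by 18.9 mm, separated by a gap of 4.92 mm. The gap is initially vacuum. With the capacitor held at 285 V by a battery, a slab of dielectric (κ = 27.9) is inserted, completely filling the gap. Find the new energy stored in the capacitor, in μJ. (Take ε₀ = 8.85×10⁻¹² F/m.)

U ≈ 4.28 μJ

A = 111 × 18.9 mm² = 2.10×10⁻³ m².
Initially C₁ = ε₀A/d = 8.85×10⁻¹² × 2.10×10⁻³ / 4.92×10⁻³ = 3.77×10⁻¹² F.
U₁ = 1.53×10⁻⁷ J.
Battery connected ⇒ V is held fixed. C₂ = 27.9 C₁ and U = ½CV², so U₂/U₁ = C₂/C₁ = 27.9.
U₂ = 27.9 × 1.53×10⁻⁷ = 4.28×10⁻⁶ J.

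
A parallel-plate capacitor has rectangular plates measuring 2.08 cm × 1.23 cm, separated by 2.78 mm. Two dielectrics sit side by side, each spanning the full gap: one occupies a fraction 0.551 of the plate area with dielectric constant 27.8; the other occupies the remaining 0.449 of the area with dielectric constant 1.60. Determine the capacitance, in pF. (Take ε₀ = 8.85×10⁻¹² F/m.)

A = 2.08 × 1.23 cm² = 2.56×10⁻⁴ m².
Side-by-side slabs ⇒ two capacitors in parallel, each spanning the full gap.
C₁ = κ₁ε₀A₁/d = 27.8 × 8.85×10⁻¹² × 1.41×10⁻⁴ / 2.78×10⁻³ = 1.25×10⁻¹¹ F.
C₂ = κ₂ε₀A₂/d = 1.60 × 8.85×10⁻¹² × 1.15×10⁻⁴ / 2.78×10⁻³ = 5.85×10⁻¹³ F.
C = C₁ + C₂ = 1.31×10⁻¹¹ F.

13.1 pF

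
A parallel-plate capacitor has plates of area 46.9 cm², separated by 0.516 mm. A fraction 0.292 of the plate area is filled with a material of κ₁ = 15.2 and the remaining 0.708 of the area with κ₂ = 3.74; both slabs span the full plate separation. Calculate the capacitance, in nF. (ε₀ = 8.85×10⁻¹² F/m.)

C ≈ 0.570 nF

A = 46.9 cm² = 4.69×10⁻³ m².
Side-by-side slabs ⇒ two capacitors in parallel, each spanning the full gap.
C₁ = κ₁ε₀A₁/d = 15.2 × 8.85×10⁻¹² × 1.37×10⁻³ / 5.16×10⁻⁴ = 3.57×10⁻¹⁰ F.
C₂ = κ₂ε₀A₂/d = 3.74 × 8.85×10⁻¹² × 3.32×10⁻³ / 5.16×10⁻⁴ = 2.13×10⁻¹⁰ F.
C = C₁ + C₂ = 5.70×10⁻¹⁰ F.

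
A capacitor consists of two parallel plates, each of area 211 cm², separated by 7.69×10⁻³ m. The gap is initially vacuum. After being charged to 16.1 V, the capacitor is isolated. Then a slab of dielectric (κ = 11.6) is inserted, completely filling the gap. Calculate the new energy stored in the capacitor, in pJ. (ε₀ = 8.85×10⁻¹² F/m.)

271 pJ

A = 211 cm² = 2.11×10⁻² m².
Initially C₁ = ε₀A/d = 8.85×10⁻¹² × 2.11×10⁻² / 7.69×10⁻³ = 2.43×10⁻¹¹ F.
U₁ = 3.15×10⁻⁹ J.
Isolated ⇒ Q is held fixed. C₂ = 11.6 C₁ and U = Q²/(2C), so U₂/U₁ = C₁/C₂ = 0.0862.
U₂ = 0.0862 × 3.15×10⁻⁹ = 2.71×10⁻¹⁰ J.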